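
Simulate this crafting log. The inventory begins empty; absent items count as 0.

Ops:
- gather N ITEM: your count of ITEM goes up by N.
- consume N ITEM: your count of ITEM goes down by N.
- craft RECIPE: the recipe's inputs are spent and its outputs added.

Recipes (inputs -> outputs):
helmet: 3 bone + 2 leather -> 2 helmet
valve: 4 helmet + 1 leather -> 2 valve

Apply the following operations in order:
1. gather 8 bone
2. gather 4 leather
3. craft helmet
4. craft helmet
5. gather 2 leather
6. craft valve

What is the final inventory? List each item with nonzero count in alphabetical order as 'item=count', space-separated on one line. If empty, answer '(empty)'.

Answer: bone=2 leather=1 valve=2

Derivation:
After 1 (gather 8 bone): bone=8
After 2 (gather 4 leather): bone=8 leather=4
After 3 (craft helmet): bone=5 helmet=2 leather=2
After 4 (craft helmet): bone=2 helmet=4
After 5 (gather 2 leather): bone=2 helmet=4 leather=2
After 6 (craft valve): bone=2 leather=1 valve=2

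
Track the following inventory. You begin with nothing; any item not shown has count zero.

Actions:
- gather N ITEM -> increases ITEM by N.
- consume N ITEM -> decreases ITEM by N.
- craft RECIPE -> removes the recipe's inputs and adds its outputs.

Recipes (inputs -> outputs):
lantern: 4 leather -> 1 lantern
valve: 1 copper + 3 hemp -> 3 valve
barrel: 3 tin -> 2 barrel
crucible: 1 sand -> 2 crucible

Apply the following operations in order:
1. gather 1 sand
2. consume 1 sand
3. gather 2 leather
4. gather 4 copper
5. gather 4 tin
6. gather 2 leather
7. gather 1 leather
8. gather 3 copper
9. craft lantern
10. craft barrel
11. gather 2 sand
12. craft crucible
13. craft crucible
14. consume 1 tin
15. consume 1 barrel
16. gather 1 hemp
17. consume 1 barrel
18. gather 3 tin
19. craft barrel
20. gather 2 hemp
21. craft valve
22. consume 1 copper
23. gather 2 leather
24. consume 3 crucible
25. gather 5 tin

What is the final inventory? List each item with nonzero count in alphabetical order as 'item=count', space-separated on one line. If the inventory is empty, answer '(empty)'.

After 1 (gather 1 sand): sand=1
After 2 (consume 1 sand): (empty)
After 3 (gather 2 leather): leather=2
After 4 (gather 4 copper): copper=4 leather=2
After 5 (gather 4 tin): copper=4 leather=2 tin=4
After 6 (gather 2 leather): copper=4 leather=4 tin=4
After 7 (gather 1 leather): copper=4 leather=5 tin=4
After 8 (gather 3 copper): copper=7 leather=5 tin=4
After 9 (craft lantern): copper=7 lantern=1 leather=1 tin=4
After 10 (craft barrel): barrel=2 copper=7 lantern=1 leather=1 tin=1
After 11 (gather 2 sand): barrel=2 copper=7 lantern=1 leather=1 sand=2 tin=1
After 12 (craft crucible): barrel=2 copper=7 crucible=2 lantern=1 leather=1 sand=1 tin=1
After 13 (craft crucible): barrel=2 copper=7 crucible=4 lantern=1 leather=1 tin=1
After 14 (consume 1 tin): barrel=2 copper=7 crucible=4 lantern=1 leather=1
After 15 (consume 1 barrel): barrel=1 copper=7 crucible=4 lantern=1 leather=1
After 16 (gather 1 hemp): barrel=1 copper=7 crucible=4 hemp=1 lantern=1 leather=1
After 17 (consume 1 barrel): copper=7 crucible=4 hemp=1 lantern=1 leather=1
After 18 (gather 3 tin): copper=7 crucible=4 hemp=1 lantern=1 leather=1 tin=3
After 19 (craft barrel): barrel=2 copper=7 crucible=4 hemp=1 lantern=1 leather=1
After 20 (gather 2 hemp): barrel=2 copper=7 crucible=4 hemp=3 lantern=1 leather=1
After 21 (craft valve): barrel=2 copper=6 crucible=4 lantern=1 leather=1 valve=3
After 22 (consume 1 copper): barrel=2 copper=5 crucible=4 lantern=1 leather=1 valve=3
After 23 (gather 2 leather): barrel=2 copper=5 crucible=4 lantern=1 leather=3 valve=3
After 24 (consume 3 crucible): barrel=2 copper=5 crucible=1 lantern=1 leather=3 valve=3
After 25 (gather 5 tin): barrel=2 copper=5 crucible=1 lantern=1 leather=3 tin=5 valve=3

Answer: barrel=2 copper=5 crucible=1 lantern=1 leather=3 tin=5 valve=3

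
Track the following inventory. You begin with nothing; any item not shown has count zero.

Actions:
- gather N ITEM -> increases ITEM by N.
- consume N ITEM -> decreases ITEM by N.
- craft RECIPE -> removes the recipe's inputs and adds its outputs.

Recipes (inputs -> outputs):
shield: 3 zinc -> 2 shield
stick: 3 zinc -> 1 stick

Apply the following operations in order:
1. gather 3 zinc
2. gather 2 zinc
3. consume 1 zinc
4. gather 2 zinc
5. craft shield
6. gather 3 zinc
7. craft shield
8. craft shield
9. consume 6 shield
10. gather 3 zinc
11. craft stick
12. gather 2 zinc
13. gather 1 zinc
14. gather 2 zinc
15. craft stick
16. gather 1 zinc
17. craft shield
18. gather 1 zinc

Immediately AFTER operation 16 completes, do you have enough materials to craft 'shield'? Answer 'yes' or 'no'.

Answer: yes

Derivation:
After 1 (gather 3 zinc): zinc=3
After 2 (gather 2 zinc): zinc=5
After 3 (consume 1 zinc): zinc=4
After 4 (gather 2 zinc): zinc=6
After 5 (craft shield): shield=2 zinc=3
After 6 (gather 3 zinc): shield=2 zinc=6
After 7 (craft shield): shield=4 zinc=3
After 8 (craft shield): shield=6
After 9 (consume 6 shield): (empty)
After 10 (gather 3 zinc): zinc=3
After 11 (craft stick): stick=1
After 12 (gather 2 zinc): stick=1 zinc=2
After 13 (gather 1 zinc): stick=1 zinc=3
After 14 (gather 2 zinc): stick=1 zinc=5
After 15 (craft stick): stick=2 zinc=2
After 16 (gather 1 zinc): stick=2 zinc=3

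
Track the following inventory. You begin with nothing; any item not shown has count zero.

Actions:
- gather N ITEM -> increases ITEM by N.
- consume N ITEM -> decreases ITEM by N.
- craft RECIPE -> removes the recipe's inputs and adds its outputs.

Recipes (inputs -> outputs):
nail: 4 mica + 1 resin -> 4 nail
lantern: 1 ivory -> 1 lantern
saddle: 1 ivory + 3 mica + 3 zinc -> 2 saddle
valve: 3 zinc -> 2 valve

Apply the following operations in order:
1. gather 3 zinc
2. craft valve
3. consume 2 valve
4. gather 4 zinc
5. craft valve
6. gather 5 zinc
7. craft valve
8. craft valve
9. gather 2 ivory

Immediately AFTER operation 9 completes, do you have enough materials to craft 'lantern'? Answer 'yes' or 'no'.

After 1 (gather 3 zinc): zinc=3
After 2 (craft valve): valve=2
After 3 (consume 2 valve): (empty)
After 4 (gather 4 zinc): zinc=4
After 5 (craft valve): valve=2 zinc=1
After 6 (gather 5 zinc): valve=2 zinc=6
After 7 (craft valve): valve=4 zinc=3
After 8 (craft valve): valve=6
After 9 (gather 2 ivory): ivory=2 valve=6

Answer: yes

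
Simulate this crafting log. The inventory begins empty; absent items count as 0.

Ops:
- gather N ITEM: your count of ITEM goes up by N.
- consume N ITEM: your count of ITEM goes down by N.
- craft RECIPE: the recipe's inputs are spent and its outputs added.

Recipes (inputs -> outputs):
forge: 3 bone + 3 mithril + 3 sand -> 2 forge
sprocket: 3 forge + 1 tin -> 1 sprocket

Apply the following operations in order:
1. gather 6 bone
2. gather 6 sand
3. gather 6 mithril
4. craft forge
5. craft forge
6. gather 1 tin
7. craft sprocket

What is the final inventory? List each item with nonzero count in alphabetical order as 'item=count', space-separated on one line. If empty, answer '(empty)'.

Answer: forge=1 sprocket=1

Derivation:
After 1 (gather 6 bone): bone=6
After 2 (gather 6 sand): bone=6 sand=6
After 3 (gather 6 mithril): bone=6 mithril=6 sand=6
After 4 (craft forge): bone=3 forge=2 mithril=3 sand=3
After 5 (craft forge): forge=4
After 6 (gather 1 tin): forge=4 tin=1
After 7 (craft sprocket): forge=1 sprocket=1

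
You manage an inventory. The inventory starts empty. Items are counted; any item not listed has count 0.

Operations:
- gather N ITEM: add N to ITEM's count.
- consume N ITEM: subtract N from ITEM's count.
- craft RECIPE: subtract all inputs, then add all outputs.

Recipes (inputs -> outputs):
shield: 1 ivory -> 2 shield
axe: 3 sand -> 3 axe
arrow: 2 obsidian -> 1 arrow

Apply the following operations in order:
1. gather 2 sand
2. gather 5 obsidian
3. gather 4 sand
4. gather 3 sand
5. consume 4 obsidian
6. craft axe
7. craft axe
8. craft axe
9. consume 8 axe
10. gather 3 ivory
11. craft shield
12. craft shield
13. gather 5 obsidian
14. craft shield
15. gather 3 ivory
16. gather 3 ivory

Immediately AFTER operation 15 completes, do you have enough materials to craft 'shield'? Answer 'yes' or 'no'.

After 1 (gather 2 sand): sand=2
After 2 (gather 5 obsidian): obsidian=5 sand=2
After 3 (gather 4 sand): obsidian=5 sand=6
After 4 (gather 3 sand): obsidian=5 sand=9
After 5 (consume 4 obsidian): obsidian=1 sand=9
After 6 (craft axe): axe=3 obsidian=1 sand=6
After 7 (craft axe): axe=6 obsidian=1 sand=3
After 8 (craft axe): axe=9 obsidian=1
After 9 (consume 8 axe): axe=1 obsidian=1
After 10 (gather 3 ivory): axe=1 ivory=3 obsidian=1
After 11 (craft shield): axe=1 ivory=2 obsidian=1 shield=2
After 12 (craft shield): axe=1 ivory=1 obsidian=1 shield=4
After 13 (gather 5 obsidian): axe=1 ivory=1 obsidian=6 shield=4
After 14 (craft shield): axe=1 obsidian=6 shield=6
After 15 (gather 3 ivory): axe=1 ivory=3 obsidian=6 shield=6

Answer: yes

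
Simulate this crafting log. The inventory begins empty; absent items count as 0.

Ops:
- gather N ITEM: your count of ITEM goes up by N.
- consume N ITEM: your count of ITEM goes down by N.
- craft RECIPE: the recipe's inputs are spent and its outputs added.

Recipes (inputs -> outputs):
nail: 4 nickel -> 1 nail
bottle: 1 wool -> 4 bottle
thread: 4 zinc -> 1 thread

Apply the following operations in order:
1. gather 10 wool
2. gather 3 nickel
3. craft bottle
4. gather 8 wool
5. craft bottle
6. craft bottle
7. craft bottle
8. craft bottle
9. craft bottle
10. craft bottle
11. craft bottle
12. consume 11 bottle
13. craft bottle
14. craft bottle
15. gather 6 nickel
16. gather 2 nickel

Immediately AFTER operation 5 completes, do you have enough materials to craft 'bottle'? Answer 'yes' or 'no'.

Answer: yes

Derivation:
After 1 (gather 10 wool): wool=10
After 2 (gather 3 nickel): nickel=3 wool=10
After 3 (craft bottle): bottle=4 nickel=3 wool=9
After 4 (gather 8 wool): bottle=4 nickel=3 wool=17
After 5 (craft bottle): bottle=8 nickel=3 wool=16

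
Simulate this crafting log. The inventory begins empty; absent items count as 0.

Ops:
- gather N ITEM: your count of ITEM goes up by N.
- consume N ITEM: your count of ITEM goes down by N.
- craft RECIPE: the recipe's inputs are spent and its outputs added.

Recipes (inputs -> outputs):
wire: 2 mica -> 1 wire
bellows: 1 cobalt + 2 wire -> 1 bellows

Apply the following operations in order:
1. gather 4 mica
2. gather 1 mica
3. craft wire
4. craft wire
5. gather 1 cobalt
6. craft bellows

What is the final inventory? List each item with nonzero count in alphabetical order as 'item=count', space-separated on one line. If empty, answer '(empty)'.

Answer: bellows=1 mica=1

Derivation:
After 1 (gather 4 mica): mica=4
After 2 (gather 1 mica): mica=5
After 3 (craft wire): mica=3 wire=1
After 4 (craft wire): mica=1 wire=2
After 5 (gather 1 cobalt): cobalt=1 mica=1 wire=2
After 6 (craft bellows): bellows=1 mica=1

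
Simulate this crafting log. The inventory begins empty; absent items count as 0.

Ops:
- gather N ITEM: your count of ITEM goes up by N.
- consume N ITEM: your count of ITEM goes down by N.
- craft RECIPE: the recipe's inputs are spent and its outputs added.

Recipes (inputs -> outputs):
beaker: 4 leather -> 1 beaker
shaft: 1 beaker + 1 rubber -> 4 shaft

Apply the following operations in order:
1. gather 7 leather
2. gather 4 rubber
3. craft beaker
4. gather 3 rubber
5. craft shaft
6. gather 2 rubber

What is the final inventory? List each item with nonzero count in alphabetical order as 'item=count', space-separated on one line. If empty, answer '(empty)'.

After 1 (gather 7 leather): leather=7
After 2 (gather 4 rubber): leather=7 rubber=4
After 3 (craft beaker): beaker=1 leather=3 rubber=4
After 4 (gather 3 rubber): beaker=1 leather=3 rubber=7
After 5 (craft shaft): leather=3 rubber=6 shaft=4
After 6 (gather 2 rubber): leather=3 rubber=8 shaft=4

Answer: leather=3 rubber=8 shaft=4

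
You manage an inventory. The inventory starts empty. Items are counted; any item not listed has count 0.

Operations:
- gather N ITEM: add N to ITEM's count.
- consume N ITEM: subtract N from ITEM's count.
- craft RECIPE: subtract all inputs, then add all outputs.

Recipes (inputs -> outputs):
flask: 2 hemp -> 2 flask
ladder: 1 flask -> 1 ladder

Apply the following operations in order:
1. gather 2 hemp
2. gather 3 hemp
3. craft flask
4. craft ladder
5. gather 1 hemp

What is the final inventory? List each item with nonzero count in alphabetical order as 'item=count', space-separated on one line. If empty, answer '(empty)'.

After 1 (gather 2 hemp): hemp=2
After 2 (gather 3 hemp): hemp=5
After 3 (craft flask): flask=2 hemp=3
After 4 (craft ladder): flask=1 hemp=3 ladder=1
After 5 (gather 1 hemp): flask=1 hemp=4 ladder=1

Answer: flask=1 hemp=4 ladder=1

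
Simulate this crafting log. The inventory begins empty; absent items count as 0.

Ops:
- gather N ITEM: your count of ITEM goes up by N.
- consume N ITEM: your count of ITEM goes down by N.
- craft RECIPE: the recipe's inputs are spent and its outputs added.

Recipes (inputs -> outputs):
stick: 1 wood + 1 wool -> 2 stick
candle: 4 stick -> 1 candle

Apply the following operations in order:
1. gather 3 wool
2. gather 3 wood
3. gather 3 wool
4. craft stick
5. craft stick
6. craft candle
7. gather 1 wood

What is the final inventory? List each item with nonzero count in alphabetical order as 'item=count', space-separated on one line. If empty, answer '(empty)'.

Answer: candle=1 wood=2 wool=4

Derivation:
After 1 (gather 3 wool): wool=3
After 2 (gather 3 wood): wood=3 wool=3
After 3 (gather 3 wool): wood=3 wool=6
After 4 (craft stick): stick=2 wood=2 wool=5
After 5 (craft stick): stick=4 wood=1 wool=4
After 6 (craft candle): candle=1 wood=1 wool=4
After 7 (gather 1 wood): candle=1 wood=2 wool=4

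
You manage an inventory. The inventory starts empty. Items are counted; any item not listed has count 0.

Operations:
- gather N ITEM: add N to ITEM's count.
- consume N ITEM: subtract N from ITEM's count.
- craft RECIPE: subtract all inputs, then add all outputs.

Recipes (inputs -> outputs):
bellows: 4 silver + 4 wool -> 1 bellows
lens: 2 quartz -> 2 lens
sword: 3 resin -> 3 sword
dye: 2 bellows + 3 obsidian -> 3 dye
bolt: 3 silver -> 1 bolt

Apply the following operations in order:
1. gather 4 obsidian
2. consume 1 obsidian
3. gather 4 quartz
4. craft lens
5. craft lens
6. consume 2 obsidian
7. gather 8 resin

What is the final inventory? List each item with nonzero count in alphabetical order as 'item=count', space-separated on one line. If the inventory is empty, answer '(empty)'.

After 1 (gather 4 obsidian): obsidian=4
After 2 (consume 1 obsidian): obsidian=3
After 3 (gather 4 quartz): obsidian=3 quartz=4
After 4 (craft lens): lens=2 obsidian=3 quartz=2
After 5 (craft lens): lens=4 obsidian=3
After 6 (consume 2 obsidian): lens=4 obsidian=1
After 7 (gather 8 resin): lens=4 obsidian=1 resin=8

Answer: lens=4 obsidian=1 resin=8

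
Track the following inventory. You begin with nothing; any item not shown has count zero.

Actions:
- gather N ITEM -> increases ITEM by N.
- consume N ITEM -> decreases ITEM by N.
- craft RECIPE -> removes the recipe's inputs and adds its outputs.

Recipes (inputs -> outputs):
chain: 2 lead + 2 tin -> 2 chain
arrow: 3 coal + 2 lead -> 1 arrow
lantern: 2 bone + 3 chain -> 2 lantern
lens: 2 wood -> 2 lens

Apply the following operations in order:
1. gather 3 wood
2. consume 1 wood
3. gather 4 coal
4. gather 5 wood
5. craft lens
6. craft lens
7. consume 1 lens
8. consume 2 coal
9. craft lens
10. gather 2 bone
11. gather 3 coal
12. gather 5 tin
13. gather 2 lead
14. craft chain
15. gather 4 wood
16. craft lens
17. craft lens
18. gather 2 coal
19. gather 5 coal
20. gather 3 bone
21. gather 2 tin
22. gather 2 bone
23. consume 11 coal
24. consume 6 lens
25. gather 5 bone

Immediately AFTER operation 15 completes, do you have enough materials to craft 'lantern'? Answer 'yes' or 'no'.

After 1 (gather 3 wood): wood=3
After 2 (consume 1 wood): wood=2
After 3 (gather 4 coal): coal=4 wood=2
After 4 (gather 5 wood): coal=4 wood=7
After 5 (craft lens): coal=4 lens=2 wood=5
After 6 (craft lens): coal=4 lens=4 wood=3
After 7 (consume 1 lens): coal=4 lens=3 wood=3
After 8 (consume 2 coal): coal=2 lens=3 wood=3
After 9 (craft lens): coal=2 lens=5 wood=1
After 10 (gather 2 bone): bone=2 coal=2 lens=5 wood=1
After 11 (gather 3 coal): bone=2 coal=5 lens=5 wood=1
After 12 (gather 5 tin): bone=2 coal=5 lens=5 tin=5 wood=1
After 13 (gather 2 lead): bone=2 coal=5 lead=2 lens=5 tin=5 wood=1
After 14 (craft chain): bone=2 chain=2 coal=5 lens=5 tin=3 wood=1
After 15 (gather 4 wood): bone=2 chain=2 coal=5 lens=5 tin=3 wood=5

Answer: no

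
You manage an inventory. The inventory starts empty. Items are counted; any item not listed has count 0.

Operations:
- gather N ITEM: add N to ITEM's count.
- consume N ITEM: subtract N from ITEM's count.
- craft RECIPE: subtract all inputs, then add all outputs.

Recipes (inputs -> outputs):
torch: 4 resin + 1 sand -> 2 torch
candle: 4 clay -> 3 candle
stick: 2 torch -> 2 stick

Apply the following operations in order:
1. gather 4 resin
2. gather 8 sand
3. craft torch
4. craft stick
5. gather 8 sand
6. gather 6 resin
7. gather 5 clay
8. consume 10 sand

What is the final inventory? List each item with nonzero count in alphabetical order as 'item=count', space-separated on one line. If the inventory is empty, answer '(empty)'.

After 1 (gather 4 resin): resin=4
After 2 (gather 8 sand): resin=4 sand=8
After 3 (craft torch): sand=7 torch=2
After 4 (craft stick): sand=7 stick=2
After 5 (gather 8 sand): sand=15 stick=2
After 6 (gather 6 resin): resin=6 sand=15 stick=2
After 7 (gather 5 clay): clay=5 resin=6 sand=15 stick=2
After 8 (consume 10 sand): clay=5 resin=6 sand=5 stick=2

Answer: clay=5 resin=6 sand=5 stick=2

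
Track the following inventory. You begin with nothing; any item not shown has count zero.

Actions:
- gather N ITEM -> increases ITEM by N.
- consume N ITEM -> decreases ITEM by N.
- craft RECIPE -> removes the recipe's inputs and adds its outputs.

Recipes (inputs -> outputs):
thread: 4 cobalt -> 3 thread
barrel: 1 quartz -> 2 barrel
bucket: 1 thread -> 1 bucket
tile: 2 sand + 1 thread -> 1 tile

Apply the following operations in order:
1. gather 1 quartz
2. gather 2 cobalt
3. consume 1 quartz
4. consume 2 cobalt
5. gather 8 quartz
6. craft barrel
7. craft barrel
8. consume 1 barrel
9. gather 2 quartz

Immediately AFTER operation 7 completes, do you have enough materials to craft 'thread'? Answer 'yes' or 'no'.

After 1 (gather 1 quartz): quartz=1
After 2 (gather 2 cobalt): cobalt=2 quartz=1
After 3 (consume 1 quartz): cobalt=2
After 4 (consume 2 cobalt): (empty)
After 5 (gather 8 quartz): quartz=8
After 6 (craft barrel): barrel=2 quartz=7
After 7 (craft barrel): barrel=4 quartz=6

Answer: no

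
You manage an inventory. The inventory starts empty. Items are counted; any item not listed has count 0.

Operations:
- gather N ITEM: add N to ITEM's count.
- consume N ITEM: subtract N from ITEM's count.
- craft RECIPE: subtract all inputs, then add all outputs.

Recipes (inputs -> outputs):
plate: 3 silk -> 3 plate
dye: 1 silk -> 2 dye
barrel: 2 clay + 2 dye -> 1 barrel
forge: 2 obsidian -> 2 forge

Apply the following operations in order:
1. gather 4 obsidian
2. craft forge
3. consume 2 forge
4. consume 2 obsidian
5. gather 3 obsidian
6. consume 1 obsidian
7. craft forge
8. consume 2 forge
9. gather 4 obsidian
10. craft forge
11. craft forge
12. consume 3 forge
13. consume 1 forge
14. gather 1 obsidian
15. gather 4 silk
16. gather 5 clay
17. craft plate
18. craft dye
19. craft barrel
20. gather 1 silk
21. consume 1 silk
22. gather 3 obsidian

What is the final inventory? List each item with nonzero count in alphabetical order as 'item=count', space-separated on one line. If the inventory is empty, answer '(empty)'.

Answer: barrel=1 clay=3 obsidian=4 plate=3

Derivation:
After 1 (gather 4 obsidian): obsidian=4
After 2 (craft forge): forge=2 obsidian=2
After 3 (consume 2 forge): obsidian=2
After 4 (consume 2 obsidian): (empty)
After 5 (gather 3 obsidian): obsidian=3
After 6 (consume 1 obsidian): obsidian=2
After 7 (craft forge): forge=2
After 8 (consume 2 forge): (empty)
After 9 (gather 4 obsidian): obsidian=4
After 10 (craft forge): forge=2 obsidian=2
After 11 (craft forge): forge=4
After 12 (consume 3 forge): forge=1
After 13 (consume 1 forge): (empty)
After 14 (gather 1 obsidian): obsidian=1
After 15 (gather 4 silk): obsidian=1 silk=4
After 16 (gather 5 clay): clay=5 obsidian=1 silk=4
After 17 (craft plate): clay=5 obsidian=1 plate=3 silk=1
After 18 (craft dye): clay=5 dye=2 obsidian=1 plate=3
After 19 (craft barrel): barrel=1 clay=3 obsidian=1 plate=3
After 20 (gather 1 silk): barrel=1 clay=3 obsidian=1 plate=3 silk=1
After 21 (consume 1 silk): barrel=1 clay=3 obsidian=1 plate=3
After 22 (gather 3 obsidian): barrel=1 clay=3 obsidian=4 plate=3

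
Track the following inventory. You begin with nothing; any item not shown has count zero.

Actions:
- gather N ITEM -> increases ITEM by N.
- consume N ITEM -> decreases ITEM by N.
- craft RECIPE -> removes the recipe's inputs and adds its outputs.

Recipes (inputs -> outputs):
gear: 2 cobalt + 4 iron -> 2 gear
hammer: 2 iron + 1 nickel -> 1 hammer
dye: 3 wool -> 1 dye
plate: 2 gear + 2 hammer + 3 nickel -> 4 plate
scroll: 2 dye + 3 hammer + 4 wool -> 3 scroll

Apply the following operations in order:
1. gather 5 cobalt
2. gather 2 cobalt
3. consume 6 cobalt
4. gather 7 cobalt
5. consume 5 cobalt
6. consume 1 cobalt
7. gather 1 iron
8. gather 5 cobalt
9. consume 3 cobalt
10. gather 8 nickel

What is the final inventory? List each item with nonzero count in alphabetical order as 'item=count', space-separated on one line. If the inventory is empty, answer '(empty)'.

After 1 (gather 5 cobalt): cobalt=5
After 2 (gather 2 cobalt): cobalt=7
After 3 (consume 6 cobalt): cobalt=1
After 4 (gather 7 cobalt): cobalt=8
After 5 (consume 5 cobalt): cobalt=3
After 6 (consume 1 cobalt): cobalt=2
After 7 (gather 1 iron): cobalt=2 iron=1
After 8 (gather 5 cobalt): cobalt=7 iron=1
After 9 (consume 3 cobalt): cobalt=4 iron=1
After 10 (gather 8 nickel): cobalt=4 iron=1 nickel=8

Answer: cobalt=4 iron=1 nickel=8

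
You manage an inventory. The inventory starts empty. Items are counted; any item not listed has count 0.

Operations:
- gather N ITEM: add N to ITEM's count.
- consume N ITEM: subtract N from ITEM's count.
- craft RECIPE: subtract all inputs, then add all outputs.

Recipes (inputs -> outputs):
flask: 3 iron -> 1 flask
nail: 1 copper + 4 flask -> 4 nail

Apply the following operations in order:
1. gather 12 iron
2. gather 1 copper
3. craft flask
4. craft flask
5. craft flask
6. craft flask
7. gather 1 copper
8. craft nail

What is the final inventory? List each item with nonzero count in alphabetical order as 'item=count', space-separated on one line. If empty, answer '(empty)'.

Answer: copper=1 nail=4

Derivation:
After 1 (gather 12 iron): iron=12
After 2 (gather 1 copper): copper=1 iron=12
After 3 (craft flask): copper=1 flask=1 iron=9
After 4 (craft flask): copper=1 flask=2 iron=6
After 5 (craft flask): copper=1 flask=3 iron=3
After 6 (craft flask): copper=1 flask=4
After 7 (gather 1 copper): copper=2 flask=4
After 8 (craft nail): copper=1 nail=4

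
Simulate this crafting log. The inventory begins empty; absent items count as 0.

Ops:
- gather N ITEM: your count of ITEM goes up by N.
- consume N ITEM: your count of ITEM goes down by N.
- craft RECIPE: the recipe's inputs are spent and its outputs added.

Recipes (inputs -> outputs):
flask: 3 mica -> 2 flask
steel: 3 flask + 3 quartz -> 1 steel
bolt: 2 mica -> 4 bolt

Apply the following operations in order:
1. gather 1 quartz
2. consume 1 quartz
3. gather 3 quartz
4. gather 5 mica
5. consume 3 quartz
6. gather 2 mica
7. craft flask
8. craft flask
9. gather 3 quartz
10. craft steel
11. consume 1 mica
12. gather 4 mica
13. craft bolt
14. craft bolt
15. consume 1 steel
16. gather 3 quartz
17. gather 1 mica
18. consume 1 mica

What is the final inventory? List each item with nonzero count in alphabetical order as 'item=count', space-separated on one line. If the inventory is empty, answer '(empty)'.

After 1 (gather 1 quartz): quartz=1
After 2 (consume 1 quartz): (empty)
After 3 (gather 3 quartz): quartz=3
After 4 (gather 5 mica): mica=5 quartz=3
After 5 (consume 3 quartz): mica=5
After 6 (gather 2 mica): mica=7
After 7 (craft flask): flask=2 mica=4
After 8 (craft flask): flask=4 mica=1
After 9 (gather 3 quartz): flask=4 mica=1 quartz=3
After 10 (craft steel): flask=1 mica=1 steel=1
After 11 (consume 1 mica): flask=1 steel=1
After 12 (gather 4 mica): flask=1 mica=4 steel=1
After 13 (craft bolt): bolt=4 flask=1 mica=2 steel=1
After 14 (craft bolt): bolt=8 flask=1 steel=1
After 15 (consume 1 steel): bolt=8 flask=1
After 16 (gather 3 quartz): bolt=8 flask=1 quartz=3
After 17 (gather 1 mica): bolt=8 flask=1 mica=1 quartz=3
After 18 (consume 1 mica): bolt=8 flask=1 quartz=3

Answer: bolt=8 flask=1 quartz=3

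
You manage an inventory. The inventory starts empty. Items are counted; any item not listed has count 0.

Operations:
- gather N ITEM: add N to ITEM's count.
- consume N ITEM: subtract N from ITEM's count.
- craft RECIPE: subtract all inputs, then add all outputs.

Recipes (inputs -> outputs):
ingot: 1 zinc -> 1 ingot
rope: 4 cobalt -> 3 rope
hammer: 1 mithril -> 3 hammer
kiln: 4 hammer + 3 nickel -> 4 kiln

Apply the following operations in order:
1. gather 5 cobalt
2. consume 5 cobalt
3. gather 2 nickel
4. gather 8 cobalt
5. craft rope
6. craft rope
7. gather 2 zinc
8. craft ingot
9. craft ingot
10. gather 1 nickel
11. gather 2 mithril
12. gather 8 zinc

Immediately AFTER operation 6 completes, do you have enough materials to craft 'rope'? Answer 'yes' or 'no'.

Answer: no

Derivation:
After 1 (gather 5 cobalt): cobalt=5
After 2 (consume 5 cobalt): (empty)
After 3 (gather 2 nickel): nickel=2
After 4 (gather 8 cobalt): cobalt=8 nickel=2
After 5 (craft rope): cobalt=4 nickel=2 rope=3
After 6 (craft rope): nickel=2 rope=6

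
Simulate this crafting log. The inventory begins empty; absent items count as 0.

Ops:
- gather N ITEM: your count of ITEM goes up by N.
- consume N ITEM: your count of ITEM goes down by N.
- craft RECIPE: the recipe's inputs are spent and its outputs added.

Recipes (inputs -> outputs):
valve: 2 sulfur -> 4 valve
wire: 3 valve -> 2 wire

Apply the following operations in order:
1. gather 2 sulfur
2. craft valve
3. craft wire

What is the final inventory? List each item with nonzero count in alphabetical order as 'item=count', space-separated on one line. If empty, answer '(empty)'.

After 1 (gather 2 sulfur): sulfur=2
After 2 (craft valve): valve=4
After 3 (craft wire): valve=1 wire=2

Answer: valve=1 wire=2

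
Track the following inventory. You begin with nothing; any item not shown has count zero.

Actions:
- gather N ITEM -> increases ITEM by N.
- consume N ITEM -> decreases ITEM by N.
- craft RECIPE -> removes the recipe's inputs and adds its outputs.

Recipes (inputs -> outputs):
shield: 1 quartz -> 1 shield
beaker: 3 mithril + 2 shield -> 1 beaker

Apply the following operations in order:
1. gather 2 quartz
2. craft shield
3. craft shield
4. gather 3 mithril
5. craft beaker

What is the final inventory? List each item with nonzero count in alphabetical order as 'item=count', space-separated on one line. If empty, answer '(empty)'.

After 1 (gather 2 quartz): quartz=2
After 2 (craft shield): quartz=1 shield=1
After 3 (craft shield): shield=2
After 4 (gather 3 mithril): mithril=3 shield=2
After 5 (craft beaker): beaker=1

Answer: beaker=1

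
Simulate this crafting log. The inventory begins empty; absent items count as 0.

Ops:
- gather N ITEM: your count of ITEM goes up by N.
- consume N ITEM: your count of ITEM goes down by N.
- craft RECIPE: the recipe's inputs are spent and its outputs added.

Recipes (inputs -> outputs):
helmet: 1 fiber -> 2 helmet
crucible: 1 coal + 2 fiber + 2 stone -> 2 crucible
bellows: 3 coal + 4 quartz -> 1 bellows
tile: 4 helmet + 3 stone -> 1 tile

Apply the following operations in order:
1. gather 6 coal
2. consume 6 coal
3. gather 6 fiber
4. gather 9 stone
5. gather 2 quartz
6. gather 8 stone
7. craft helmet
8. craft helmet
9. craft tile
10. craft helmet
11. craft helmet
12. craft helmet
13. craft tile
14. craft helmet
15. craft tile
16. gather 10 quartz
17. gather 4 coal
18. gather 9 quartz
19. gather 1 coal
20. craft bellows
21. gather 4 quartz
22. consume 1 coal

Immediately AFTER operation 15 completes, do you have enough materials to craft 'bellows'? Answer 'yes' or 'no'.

Answer: no

Derivation:
After 1 (gather 6 coal): coal=6
After 2 (consume 6 coal): (empty)
After 3 (gather 6 fiber): fiber=6
After 4 (gather 9 stone): fiber=6 stone=9
After 5 (gather 2 quartz): fiber=6 quartz=2 stone=9
After 6 (gather 8 stone): fiber=6 quartz=2 stone=17
After 7 (craft helmet): fiber=5 helmet=2 quartz=2 stone=17
After 8 (craft helmet): fiber=4 helmet=4 quartz=2 stone=17
After 9 (craft tile): fiber=4 quartz=2 stone=14 tile=1
After 10 (craft helmet): fiber=3 helmet=2 quartz=2 stone=14 tile=1
After 11 (craft helmet): fiber=2 helmet=4 quartz=2 stone=14 tile=1
After 12 (craft helmet): fiber=1 helmet=6 quartz=2 stone=14 tile=1
After 13 (craft tile): fiber=1 helmet=2 quartz=2 stone=11 tile=2
After 14 (craft helmet): helmet=4 quartz=2 stone=11 tile=2
After 15 (craft tile): quartz=2 stone=8 tile=3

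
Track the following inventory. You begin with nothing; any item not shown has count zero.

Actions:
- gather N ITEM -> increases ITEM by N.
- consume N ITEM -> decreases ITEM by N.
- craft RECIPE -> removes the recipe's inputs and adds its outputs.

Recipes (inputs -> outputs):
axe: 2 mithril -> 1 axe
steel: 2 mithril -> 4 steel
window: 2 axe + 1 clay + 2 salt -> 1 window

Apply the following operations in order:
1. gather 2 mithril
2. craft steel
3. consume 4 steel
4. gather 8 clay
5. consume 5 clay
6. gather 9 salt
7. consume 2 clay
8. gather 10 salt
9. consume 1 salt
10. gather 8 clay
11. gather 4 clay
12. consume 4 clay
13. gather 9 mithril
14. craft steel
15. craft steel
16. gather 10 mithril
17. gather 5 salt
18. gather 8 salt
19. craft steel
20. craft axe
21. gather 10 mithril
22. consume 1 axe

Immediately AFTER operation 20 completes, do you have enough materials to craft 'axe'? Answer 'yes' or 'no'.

Answer: yes

Derivation:
After 1 (gather 2 mithril): mithril=2
After 2 (craft steel): steel=4
After 3 (consume 4 steel): (empty)
After 4 (gather 8 clay): clay=8
After 5 (consume 5 clay): clay=3
After 6 (gather 9 salt): clay=3 salt=9
After 7 (consume 2 clay): clay=1 salt=9
After 8 (gather 10 salt): clay=1 salt=19
After 9 (consume 1 salt): clay=1 salt=18
After 10 (gather 8 clay): clay=9 salt=18
After 11 (gather 4 clay): clay=13 salt=18
After 12 (consume 4 clay): clay=9 salt=18
After 13 (gather 9 mithril): clay=9 mithril=9 salt=18
After 14 (craft steel): clay=9 mithril=7 salt=18 steel=4
After 15 (craft steel): clay=9 mithril=5 salt=18 steel=8
After 16 (gather 10 mithril): clay=9 mithril=15 salt=18 steel=8
After 17 (gather 5 salt): clay=9 mithril=15 salt=23 steel=8
After 18 (gather 8 salt): clay=9 mithril=15 salt=31 steel=8
After 19 (craft steel): clay=9 mithril=13 salt=31 steel=12
After 20 (craft axe): axe=1 clay=9 mithril=11 salt=31 steel=12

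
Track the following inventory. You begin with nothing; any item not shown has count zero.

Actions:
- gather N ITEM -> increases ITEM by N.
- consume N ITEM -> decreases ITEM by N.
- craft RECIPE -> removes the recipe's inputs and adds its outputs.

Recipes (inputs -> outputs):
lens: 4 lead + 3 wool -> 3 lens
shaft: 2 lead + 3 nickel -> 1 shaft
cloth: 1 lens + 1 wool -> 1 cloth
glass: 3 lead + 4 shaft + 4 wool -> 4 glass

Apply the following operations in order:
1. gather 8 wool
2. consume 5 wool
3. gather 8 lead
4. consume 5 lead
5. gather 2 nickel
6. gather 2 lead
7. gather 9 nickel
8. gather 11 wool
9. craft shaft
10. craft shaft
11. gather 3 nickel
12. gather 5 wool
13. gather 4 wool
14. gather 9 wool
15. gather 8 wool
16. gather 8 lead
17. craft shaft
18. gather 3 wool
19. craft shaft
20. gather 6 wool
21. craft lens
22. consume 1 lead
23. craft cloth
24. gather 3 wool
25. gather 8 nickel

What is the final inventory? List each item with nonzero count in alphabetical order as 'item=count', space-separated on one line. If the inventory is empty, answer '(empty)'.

After 1 (gather 8 wool): wool=8
After 2 (consume 5 wool): wool=3
After 3 (gather 8 lead): lead=8 wool=3
After 4 (consume 5 lead): lead=3 wool=3
After 5 (gather 2 nickel): lead=3 nickel=2 wool=3
After 6 (gather 2 lead): lead=5 nickel=2 wool=3
After 7 (gather 9 nickel): lead=5 nickel=11 wool=3
After 8 (gather 11 wool): lead=5 nickel=11 wool=14
After 9 (craft shaft): lead=3 nickel=8 shaft=1 wool=14
After 10 (craft shaft): lead=1 nickel=5 shaft=2 wool=14
After 11 (gather 3 nickel): lead=1 nickel=8 shaft=2 wool=14
After 12 (gather 5 wool): lead=1 nickel=8 shaft=2 wool=19
After 13 (gather 4 wool): lead=1 nickel=8 shaft=2 wool=23
After 14 (gather 9 wool): lead=1 nickel=8 shaft=2 wool=32
After 15 (gather 8 wool): lead=1 nickel=8 shaft=2 wool=40
After 16 (gather 8 lead): lead=9 nickel=8 shaft=2 wool=40
After 17 (craft shaft): lead=7 nickel=5 shaft=3 wool=40
After 18 (gather 3 wool): lead=7 nickel=5 shaft=3 wool=43
After 19 (craft shaft): lead=5 nickel=2 shaft=4 wool=43
After 20 (gather 6 wool): lead=5 nickel=2 shaft=4 wool=49
After 21 (craft lens): lead=1 lens=3 nickel=2 shaft=4 wool=46
After 22 (consume 1 lead): lens=3 nickel=2 shaft=4 wool=46
After 23 (craft cloth): cloth=1 lens=2 nickel=2 shaft=4 wool=45
After 24 (gather 3 wool): cloth=1 lens=2 nickel=2 shaft=4 wool=48
After 25 (gather 8 nickel): cloth=1 lens=2 nickel=10 shaft=4 wool=48

Answer: cloth=1 lens=2 nickel=10 shaft=4 wool=48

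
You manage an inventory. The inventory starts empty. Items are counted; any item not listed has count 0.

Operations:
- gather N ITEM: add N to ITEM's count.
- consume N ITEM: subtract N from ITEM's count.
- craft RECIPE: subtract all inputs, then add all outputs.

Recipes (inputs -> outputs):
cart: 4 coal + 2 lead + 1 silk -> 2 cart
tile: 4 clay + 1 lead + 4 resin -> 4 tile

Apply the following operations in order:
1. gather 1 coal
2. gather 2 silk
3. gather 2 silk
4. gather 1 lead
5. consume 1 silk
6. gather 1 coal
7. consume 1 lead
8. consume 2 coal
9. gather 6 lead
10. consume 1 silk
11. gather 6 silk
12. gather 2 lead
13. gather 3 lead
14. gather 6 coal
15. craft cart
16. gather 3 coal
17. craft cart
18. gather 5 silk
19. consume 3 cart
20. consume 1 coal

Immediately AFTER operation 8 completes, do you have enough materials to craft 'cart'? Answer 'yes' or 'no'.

After 1 (gather 1 coal): coal=1
After 2 (gather 2 silk): coal=1 silk=2
After 3 (gather 2 silk): coal=1 silk=4
After 4 (gather 1 lead): coal=1 lead=1 silk=4
After 5 (consume 1 silk): coal=1 lead=1 silk=3
After 6 (gather 1 coal): coal=2 lead=1 silk=3
After 7 (consume 1 lead): coal=2 silk=3
After 8 (consume 2 coal): silk=3

Answer: no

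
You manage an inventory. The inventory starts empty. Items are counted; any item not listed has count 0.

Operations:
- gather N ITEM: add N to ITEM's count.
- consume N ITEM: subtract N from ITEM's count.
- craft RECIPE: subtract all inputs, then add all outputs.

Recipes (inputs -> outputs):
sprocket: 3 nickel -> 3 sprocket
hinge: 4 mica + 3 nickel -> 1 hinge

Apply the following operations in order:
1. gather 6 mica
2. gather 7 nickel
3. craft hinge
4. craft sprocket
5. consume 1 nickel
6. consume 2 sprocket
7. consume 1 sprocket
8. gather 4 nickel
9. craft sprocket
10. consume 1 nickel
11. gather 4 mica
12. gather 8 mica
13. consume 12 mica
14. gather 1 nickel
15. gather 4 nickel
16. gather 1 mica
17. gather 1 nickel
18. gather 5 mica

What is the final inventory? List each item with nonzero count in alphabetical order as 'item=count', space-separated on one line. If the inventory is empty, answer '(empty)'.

Answer: hinge=1 mica=8 nickel=6 sprocket=3

Derivation:
After 1 (gather 6 mica): mica=6
After 2 (gather 7 nickel): mica=6 nickel=7
After 3 (craft hinge): hinge=1 mica=2 nickel=4
After 4 (craft sprocket): hinge=1 mica=2 nickel=1 sprocket=3
After 5 (consume 1 nickel): hinge=1 mica=2 sprocket=3
After 6 (consume 2 sprocket): hinge=1 mica=2 sprocket=1
After 7 (consume 1 sprocket): hinge=1 mica=2
After 8 (gather 4 nickel): hinge=1 mica=2 nickel=4
After 9 (craft sprocket): hinge=1 mica=2 nickel=1 sprocket=3
After 10 (consume 1 nickel): hinge=1 mica=2 sprocket=3
After 11 (gather 4 mica): hinge=1 mica=6 sprocket=3
After 12 (gather 8 mica): hinge=1 mica=14 sprocket=3
After 13 (consume 12 mica): hinge=1 mica=2 sprocket=3
After 14 (gather 1 nickel): hinge=1 mica=2 nickel=1 sprocket=3
After 15 (gather 4 nickel): hinge=1 mica=2 nickel=5 sprocket=3
After 16 (gather 1 mica): hinge=1 mica=3 nickel=5 sprocket=3
After 17 (gather 1 nickel): hinge=1 mica=3 nickel=6 sprocket=3
After 18 (gather 5 mica): hinge=1 mica=8 nickel=6 sprocket=3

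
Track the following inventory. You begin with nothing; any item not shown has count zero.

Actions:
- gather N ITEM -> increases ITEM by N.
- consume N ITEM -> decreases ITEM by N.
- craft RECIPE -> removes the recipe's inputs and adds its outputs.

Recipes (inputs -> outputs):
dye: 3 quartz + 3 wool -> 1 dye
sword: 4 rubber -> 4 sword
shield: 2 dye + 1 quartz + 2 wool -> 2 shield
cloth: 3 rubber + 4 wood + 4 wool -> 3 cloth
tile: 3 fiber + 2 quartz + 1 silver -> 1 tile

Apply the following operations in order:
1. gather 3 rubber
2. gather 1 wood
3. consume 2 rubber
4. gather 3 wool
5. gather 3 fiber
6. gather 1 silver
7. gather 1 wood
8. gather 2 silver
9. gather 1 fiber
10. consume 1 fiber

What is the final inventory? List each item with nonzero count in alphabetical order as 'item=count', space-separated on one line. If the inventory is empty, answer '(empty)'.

After 1 (gather 3 rubber): rubber=3
After 2 (gather 1 wood): rubber=3 wood=1
After 3 (consume 2 rubber): rubber=1 wood=1
After 4 (gather 3 wool): rubber=1 wood=1 wool=3
After 5 (gather 3 fiber): fiber=3 rubber=1 wood=1 wool=3
After 6 (gather 1 silver): fiber=3 rubber=1 silver=1 wood=1 wool=3
After 7 (gather 1 wood): fiber=3 rubber=1 silver=1 wood=2 wool=3
After 8 (gather 2 silver): fiber=3 rubber=1 silver=3 wood=2 wool=3
After 9 (gather 1 fiber): fiber=4 rubber=1 silver=3 wood=2 wool=3
After 10 (consume 1 fiber): fiber=3 rubber=1 silver=3 wood=2 wool=3

Answer: fiber=3 rubber=1 silver=3 wood=2 wool=3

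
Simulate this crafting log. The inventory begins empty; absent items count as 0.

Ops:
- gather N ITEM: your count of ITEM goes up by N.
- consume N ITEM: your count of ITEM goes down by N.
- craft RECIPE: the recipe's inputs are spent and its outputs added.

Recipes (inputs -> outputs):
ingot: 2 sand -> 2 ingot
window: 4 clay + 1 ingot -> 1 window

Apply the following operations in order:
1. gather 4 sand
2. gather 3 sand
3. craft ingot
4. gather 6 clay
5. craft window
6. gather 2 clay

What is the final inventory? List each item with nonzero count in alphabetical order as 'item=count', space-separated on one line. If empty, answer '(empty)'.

Answer: clay=4 ingot=1 sand=5 window=1

Derivation:
After 1 (gather 4 sand): sand=4
After 2 (gather 3 sand): sand=7
After 3 (craft ingot): ingot=2 sand=5
After 4 (gather 6 clay): clay=6 ingot=2 sand=5
After 5 (craft window): clay=2 ingot=1 sand=5 window=1
After 6 (gather 2 clay): clay=4 ingot=1 sand=5 window=1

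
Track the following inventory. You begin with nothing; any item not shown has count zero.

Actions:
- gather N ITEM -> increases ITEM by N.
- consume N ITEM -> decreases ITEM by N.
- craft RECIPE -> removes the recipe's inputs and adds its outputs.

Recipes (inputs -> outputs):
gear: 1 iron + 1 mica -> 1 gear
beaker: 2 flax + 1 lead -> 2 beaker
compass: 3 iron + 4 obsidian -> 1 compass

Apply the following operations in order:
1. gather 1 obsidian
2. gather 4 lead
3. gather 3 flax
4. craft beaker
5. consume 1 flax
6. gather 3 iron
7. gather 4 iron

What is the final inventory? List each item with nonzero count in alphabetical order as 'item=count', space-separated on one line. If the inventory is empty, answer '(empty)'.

Answer: beaker=2 iron=7 lead=3 obsidian=1

Derivation:
After 1 (gather 1 obsidian): obsidian=1
After 2 (gather 4 lead): lead=4 obsidian=1
After 3 (gather 3 flax): flax=3 lead=4 obsidian=1
After 4 (craft beaker): beaker=2 flax=1 lead=3 obsidian=1
After 5 (consume 1 flax): beaker=2 lead=3 obsidian=1
After 6 (gather 3 iron): beaker=2 iron=3 lead=3 obsidian=1
After 7 (gather 4 iron): beaker=2 iron=7 lead=3 obsidian=1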